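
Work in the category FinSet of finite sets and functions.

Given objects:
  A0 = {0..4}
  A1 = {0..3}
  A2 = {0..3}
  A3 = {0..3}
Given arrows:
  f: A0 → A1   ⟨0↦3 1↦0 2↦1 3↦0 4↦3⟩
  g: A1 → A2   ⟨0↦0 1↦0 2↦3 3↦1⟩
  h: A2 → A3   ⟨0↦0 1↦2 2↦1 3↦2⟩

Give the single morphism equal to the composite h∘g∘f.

Answer: ⟨0↦2 1↦0 2↦0 3↦0 4↦2⟩

Trace:
  0 f→3 g→1 h→2
  1 f→0 g→0 h→0
  2 f→1 g→0 h→0
  3 f→0 g→0 h→0
  4 f→3 g→1 h→2
⟦path⟧: ⟨0↦2 1↦0 2↦0 3↦0 4↦2⟩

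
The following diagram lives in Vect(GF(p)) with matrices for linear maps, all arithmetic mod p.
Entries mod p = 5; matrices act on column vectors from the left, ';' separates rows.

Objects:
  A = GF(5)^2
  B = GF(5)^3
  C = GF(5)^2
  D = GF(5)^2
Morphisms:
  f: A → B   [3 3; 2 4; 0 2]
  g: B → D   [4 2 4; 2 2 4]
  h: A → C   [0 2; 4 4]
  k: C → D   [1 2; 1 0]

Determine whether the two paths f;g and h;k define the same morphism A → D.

Answer: DOES NOT COMMUTE

Trace:
Path 1 = f;g:
  e0=⟨1,0⟩ f→⟨3,2,0⟩ g→⟨1,0⟩
  e1=⟨0,1⟩ f→⟨3,4,2⟩ g→⟨3,2⟩
  result₁ = [1 3; 0 2]
Path 2 = h;k:
  e0=⟨1,0⟩ h→⟨0,4⟩ k→⟨3,0⟩
  e1=⟨0,1⟩ h→⟨2,4⟩ k→⟨0,2⟩
  result₂ = [3 0; 0 2]
Equal? distinct morphisms ✗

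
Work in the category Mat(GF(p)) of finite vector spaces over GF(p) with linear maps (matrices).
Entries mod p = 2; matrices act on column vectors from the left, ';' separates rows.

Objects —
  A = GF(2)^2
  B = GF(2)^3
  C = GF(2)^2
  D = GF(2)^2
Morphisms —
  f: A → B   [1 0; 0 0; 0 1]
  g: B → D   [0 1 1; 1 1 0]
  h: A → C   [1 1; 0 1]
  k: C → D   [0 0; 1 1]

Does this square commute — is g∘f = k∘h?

Path 1 = f;g:
  e0=⟨1,0⟩ f→⟨1,0,0⟩ g→⟨0,1⟩
  e1=⟨0,1⟩ f→⟨0,0,1⟩ g→⟨1,0⟩
  result₁ = [0 1; 1 0]
Path 2 = h;k:
  e0=⟨1,0⟩ h→⟨1,0⟩ k→⟨0,1⟩
  e1=⟨0,1⟩ h→⟨1,1⟩ k→⟨0,0⟩
  result₂ = [0 0; 1 0]
Equal? distinct morphisms ✗

Answer: DOES NOT COMMUTE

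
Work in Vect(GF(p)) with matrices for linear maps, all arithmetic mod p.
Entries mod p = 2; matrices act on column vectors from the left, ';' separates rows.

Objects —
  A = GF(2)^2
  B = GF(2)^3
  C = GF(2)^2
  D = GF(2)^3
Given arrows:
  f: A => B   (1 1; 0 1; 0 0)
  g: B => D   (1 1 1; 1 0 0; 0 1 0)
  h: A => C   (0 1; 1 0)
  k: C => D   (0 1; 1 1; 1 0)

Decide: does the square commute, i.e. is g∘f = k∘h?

Answer: COMMUTES

Trace:
Along f;g (path 1):
  e0=(1,0) f=>(1,0,0) g=>(1,1,0)
  e1=(0,1) f=>(1,1,0) g=>(0,1,1)
  ⟦path⟧₁ = (1 0; 1 1; 0 1)
Along h;k (path 2):
  e0=(1,0) h=>(0,1) k=>(1,1,0)
  e1=(0,1) h=>(1,0) k=>(0,1,1)
  ⟦path⟧₂ = (1 0; 1 1; 0 1)
Equal? same morphism ✓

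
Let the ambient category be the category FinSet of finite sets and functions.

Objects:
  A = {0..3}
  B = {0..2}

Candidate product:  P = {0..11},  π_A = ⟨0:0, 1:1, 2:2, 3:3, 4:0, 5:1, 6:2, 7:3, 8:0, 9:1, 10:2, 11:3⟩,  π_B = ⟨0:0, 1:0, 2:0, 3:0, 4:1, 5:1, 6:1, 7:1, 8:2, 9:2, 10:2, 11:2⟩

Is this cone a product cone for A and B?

|A|·|B| = 4·3 = 12;  |P| = 12
Check the pairing map k ↦ (π_A(k), π_B(k)):
  0 : (0,0)
  1 : (1,0)
  2 : (2,0)
  3 : (3,0)
  4 : (0,1)
  5 : (1,1)
  6 : (2,1)
  7 : (3,1)
  8 : (0,2)
  9 : (1,2)
  10 : (2,2)
  11 : (3,2)
distinct pairs in image: 12 / 12 needed
  → bijection onto A×B; projections well-typed.

Answer: VALID PRODUCT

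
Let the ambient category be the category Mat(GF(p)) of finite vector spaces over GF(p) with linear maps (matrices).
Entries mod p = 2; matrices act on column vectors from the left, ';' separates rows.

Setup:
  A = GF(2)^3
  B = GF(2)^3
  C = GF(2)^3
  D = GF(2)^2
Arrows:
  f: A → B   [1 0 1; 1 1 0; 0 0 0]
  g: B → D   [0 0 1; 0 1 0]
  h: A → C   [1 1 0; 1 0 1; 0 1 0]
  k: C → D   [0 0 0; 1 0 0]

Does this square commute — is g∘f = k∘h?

Answer: COMMUTES

Trace:
Path 1 = f;g:
  e0=⟨1,0,0⟩ f→⟨1,1,0⟩ g→⟨0,1⟩
  e1=⟨0,1,0⟩ f→⟨0,1,0⟩ g→⟨0,1⟩
  e2=⟨0,0,1⟩ f→⟨1,0,0⟩ g→⟨0,0⟩
  composite₁ = [0 0 0; 1 1 0]
Path 2 = h;k:
  e0=⟨1,0,0⟩ h→⟨1,1,0⟩ k→⟨0,1⟩
  e1=⟨0,1,0⟩ h→⟨1,0,1⟩ k→⟨0,1⟩
  e2=⟨0,0,1⟩ h→⟨0,1,0⟩ k→⟨0,0⟩
  composite₂ = [0 0 0; 1 1 0]
Equal? YES — commutes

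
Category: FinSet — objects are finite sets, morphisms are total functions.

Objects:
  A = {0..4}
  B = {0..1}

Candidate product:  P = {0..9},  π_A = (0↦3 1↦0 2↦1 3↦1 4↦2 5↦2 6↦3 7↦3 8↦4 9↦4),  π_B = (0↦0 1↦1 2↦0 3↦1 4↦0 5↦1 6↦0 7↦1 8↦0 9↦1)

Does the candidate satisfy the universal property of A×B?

|A|·|B| = 5·2 = 10;  |P| = 10
Check the pairing map k ↦ (π_A(k), π_B(k)):
  0 ↦ (3,0)
  1 ↦ (0,1)
  2 ↦ (1,0)
  3 ↦ (1,1)
  4 ↦ (2,0)
  5 ↦ (2,1)
  6 ↦ (3,0)  ✗ repeats pair of k=0
  7 ↦ (3,1)
  8 ↦ (4,0)
  9 ↦ (4,1)
distinct pairs in image: 9 / 10 needed
  → (3,0) hit at k=0 and k=6

Answer: NOT A VALID PRODUCT — duplicate pair at indices 6,0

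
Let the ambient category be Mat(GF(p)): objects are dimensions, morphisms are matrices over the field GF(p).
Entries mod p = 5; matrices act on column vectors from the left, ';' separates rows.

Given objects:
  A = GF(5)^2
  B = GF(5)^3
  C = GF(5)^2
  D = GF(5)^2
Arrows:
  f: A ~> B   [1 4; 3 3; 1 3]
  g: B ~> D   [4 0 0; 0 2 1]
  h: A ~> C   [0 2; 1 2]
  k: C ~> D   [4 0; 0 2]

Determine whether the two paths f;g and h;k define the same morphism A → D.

Path 1 = f;g:
  e0=[1,0] f~>[1,3,1] g~>[4,2]
  e1=[0,1] f~>[4,3,3] g~>[1,4]
  composite₁ = [4 1; 2 4]
Path 2 = h;k:
  e0=[1,0] h~>[0,1] k~>[0,2]
  e1=[0,1] h~>[2,2] k~>[3,4]
  composite₂ = [0 3; 2 4]
Equal? distinct morphisms ✗

Answer: DOES NOT COMMUTE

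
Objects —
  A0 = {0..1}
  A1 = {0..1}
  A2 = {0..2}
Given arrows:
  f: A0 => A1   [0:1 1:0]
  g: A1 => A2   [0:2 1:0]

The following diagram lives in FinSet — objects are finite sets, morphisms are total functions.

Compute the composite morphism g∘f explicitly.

  0 f=>1 g=>0
  1 f=>0 g=>2
composite: [0:0 1:2]

Answer: [0:0 1:2]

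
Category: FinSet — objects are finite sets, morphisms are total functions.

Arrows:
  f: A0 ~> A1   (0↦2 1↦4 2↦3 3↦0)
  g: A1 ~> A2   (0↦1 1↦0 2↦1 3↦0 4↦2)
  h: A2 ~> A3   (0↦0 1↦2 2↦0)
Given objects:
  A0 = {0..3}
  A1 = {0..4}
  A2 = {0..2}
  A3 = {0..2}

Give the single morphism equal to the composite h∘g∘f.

Answer: (0↦2 1↦0 2↦0 3↦2)

Work:
  0 f~>2 g~>1 h~>2
  1 f~>4 g~>2 h~>0
  2 f~>3 g~>0 h~>0
  3 f~>0 g~>1 h~>2
composite: (0↦2 1↦0 2↦0 3↦2)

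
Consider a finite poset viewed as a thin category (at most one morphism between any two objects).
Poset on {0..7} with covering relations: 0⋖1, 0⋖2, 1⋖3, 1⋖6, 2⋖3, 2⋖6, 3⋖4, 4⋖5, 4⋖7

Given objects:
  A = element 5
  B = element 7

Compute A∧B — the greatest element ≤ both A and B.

Answer: A∧B = 4

Work:
{x : x≤A ∧ x≤B} = {0,1,2,3,4}  (A=5, B=7)
  0 ≤ 4
  1 ≤ 4
  2 ≤ 4
  3 ≤ 4
  4 ≤ 4
glb = 4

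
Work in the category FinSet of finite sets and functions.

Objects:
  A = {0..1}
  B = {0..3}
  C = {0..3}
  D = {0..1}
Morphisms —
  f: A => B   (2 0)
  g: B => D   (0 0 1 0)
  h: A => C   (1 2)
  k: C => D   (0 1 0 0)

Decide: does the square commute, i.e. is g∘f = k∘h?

Answer: COMMUTES

Work:
1) trace f;g:
  0 f=>2 g=>1
  1 f=>0 g=>0
  ⟦path⟧₁ = (1 0)
2) trace h;k:
  0 h=>1 k=>1
  1 h=>2 k=>0
  ⟦path⟧₂ = (1 0)
Equal? same morphism ✓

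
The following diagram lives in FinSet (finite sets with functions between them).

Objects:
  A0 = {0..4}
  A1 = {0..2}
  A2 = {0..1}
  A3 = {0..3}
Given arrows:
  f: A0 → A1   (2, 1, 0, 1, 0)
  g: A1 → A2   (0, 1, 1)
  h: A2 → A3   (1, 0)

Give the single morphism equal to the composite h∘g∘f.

  0 f→2 g→1 h→0
  1 f→1 g→1 h→0
  2 f→0 g→0 h→1
  3 f→1 g→1 h→0
  4 f→0 g→0 h→1
result: (0, 0, 1, 0, 1)

Answer: (0, 0, 1, 0, 1)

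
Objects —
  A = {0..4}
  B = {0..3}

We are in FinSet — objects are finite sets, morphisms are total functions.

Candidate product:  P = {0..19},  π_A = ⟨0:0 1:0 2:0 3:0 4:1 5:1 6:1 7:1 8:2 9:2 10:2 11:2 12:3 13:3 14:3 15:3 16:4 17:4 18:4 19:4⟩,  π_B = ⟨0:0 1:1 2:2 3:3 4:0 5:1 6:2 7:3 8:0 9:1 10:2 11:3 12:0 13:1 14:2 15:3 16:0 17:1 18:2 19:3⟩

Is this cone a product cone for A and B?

Answer: VALID PRODUCT

Trace:
|A|·|B| = 5·4 = 20;  |P| = 20
Check the pairing map k ↦ (π_A(k), π_B(k)):
  0 : (0,0)
  1 : (0,1)
  2 : (0,2)
  3 : (0,3)
  4 : (1,0)
  5 : (1,1)
  6 : (1,2)
  7 : (1,3)
  8 : (2,0)
  9 : (2,1)
  10 : (2,2)
  11 : (2,3)
  12 : (3,0)
  13 : (3,1)
  14 : (3,2)
  15 : (3,3)
  16 : (4,0)
  17 : (4,1)
  18 : (4,2)
  19 : (4,3)
distinct pairs in image: 20 / 20 needed
  → bijection onto A×B; projections well-typed.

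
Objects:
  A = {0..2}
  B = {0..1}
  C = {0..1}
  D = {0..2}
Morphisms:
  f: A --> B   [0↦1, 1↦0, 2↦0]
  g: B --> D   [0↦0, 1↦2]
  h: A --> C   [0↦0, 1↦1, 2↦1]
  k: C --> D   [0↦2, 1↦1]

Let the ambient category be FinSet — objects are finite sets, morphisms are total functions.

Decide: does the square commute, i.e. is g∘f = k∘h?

Path 1 = f;g:
  0 f-->1 g-->2
  1 f-->0 g-->0
  2 f-->0 g-->0
  ⟦path⟧₁ = [0↦2, 1↦0, 2↦0]
Path 2 = h;k:
  0 h-->0 k-->2
  1 h-->1 k-->1
  2 h-->1 k-->1
  ⟦path⟧₂ = [0↦2, 1↦1, 2↦1]
Equal? differ; not commutative

Answer: DOES NOT COMMUTE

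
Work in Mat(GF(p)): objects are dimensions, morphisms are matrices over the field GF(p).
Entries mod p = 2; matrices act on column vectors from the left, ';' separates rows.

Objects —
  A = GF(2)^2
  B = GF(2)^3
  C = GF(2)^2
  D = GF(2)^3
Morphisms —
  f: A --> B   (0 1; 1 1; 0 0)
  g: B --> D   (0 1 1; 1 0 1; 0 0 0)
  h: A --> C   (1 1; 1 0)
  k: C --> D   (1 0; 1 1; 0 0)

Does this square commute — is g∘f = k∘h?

Answer: COMMUTES

Trace:
Path 1 = f;g:
  e0=⟨1,0⟩ f-->⟨0,1,0⟩ g-->⟨1,0,0⟩
  e1=⟨0,1⟩ f-->⟨1,1,0⟩ g-->⟨1,1,0⟩
  composite₁ = (1 1; 0 1; 0 0)
Path 2 = h;k:
  e0=⟨1,0⟩ h-->⟨1,1⟩ k-->⟨1,0,0⟩
  e1=⟨0,1⟩ h-->⟨1,0⟩ k-->⟨1,1,0⟩
  composite₂ = (1 1; 0 1; 0 0)
Equal? equal; square commutes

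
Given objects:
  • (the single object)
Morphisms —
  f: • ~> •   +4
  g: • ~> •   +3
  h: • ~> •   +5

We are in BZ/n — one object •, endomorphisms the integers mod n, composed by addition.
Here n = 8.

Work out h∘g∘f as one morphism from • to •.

  0 +4≡4 +3≡7 +5≡4  (mod 8)
⟦path⟧: +4

Answer: +4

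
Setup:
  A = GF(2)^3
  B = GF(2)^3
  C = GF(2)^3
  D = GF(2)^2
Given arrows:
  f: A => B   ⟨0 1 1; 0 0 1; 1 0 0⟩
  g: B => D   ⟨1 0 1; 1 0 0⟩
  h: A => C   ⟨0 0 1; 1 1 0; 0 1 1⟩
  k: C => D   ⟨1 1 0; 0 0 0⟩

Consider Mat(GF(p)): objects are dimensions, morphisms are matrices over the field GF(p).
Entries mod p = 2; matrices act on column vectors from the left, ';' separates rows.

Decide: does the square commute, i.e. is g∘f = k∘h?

1) trace f;g:
  e0=(1,0,0) f=>(0,0,1) g=>(1,0)
  e1=(0,1,0) f=>(1,0,0) g=>(1,1)
  e2=(0,0,1) f=>(1,1,0) g=>(1,1)
  composite₁ = ⟨1 1 1; 0 1 1⟩
2) trace h;k:
  e0=(1,0,0) h=>(0,1,0) k=>(1,0)
  e1=(0,1,0) h=>(0,1,1) k=>(1,0)
  e2=(0,0,1) h=>(1,0,1) k=>(1,0)
  composite₂ = ⟨1 1 1; 0 0 0⟩
Equal? distinct morphisms ✗

Answer: DOES NOT COMMUTE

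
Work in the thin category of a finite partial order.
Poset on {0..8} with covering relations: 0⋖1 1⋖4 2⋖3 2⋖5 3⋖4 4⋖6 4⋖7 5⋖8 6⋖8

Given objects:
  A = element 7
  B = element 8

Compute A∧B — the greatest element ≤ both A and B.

Lower bounds of A=7 and B=8: {0,1,2,3,4}
  0 <= 4
  1 <= 4
  2 <= 4
  3 <= 4
  4 <= 4
glb = 4

Answer: A∧B = 4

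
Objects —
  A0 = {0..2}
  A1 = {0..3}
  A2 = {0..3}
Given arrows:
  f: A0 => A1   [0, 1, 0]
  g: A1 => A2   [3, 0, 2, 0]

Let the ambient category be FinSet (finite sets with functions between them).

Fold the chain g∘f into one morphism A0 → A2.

Answer: [3, 0, 3]

Trace:
  0 f=>0 g=>3
  1 f=>1 g=>0
  2 f=>0 g=>3
⟦path⟧: [3, 0, 3]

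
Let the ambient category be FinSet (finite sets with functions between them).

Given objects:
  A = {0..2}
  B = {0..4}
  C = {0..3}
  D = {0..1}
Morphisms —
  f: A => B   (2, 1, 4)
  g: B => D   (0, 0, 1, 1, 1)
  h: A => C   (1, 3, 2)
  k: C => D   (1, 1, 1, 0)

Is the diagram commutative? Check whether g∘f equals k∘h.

Answer: COMMUTES

Work:
1) trace f;g:
  0 f=>2 g=>1
  1 f=>1 g=>0
  2 f=>4 g=>1
  composite₁ = (1, 0, 1)
2) trace h;k:
  0 h=>1 k=>1
  1 h=>3 k=>0
  2 h=>2 k=>1
  composite₂ = (1, 0, 1)
Equal? YES — commutes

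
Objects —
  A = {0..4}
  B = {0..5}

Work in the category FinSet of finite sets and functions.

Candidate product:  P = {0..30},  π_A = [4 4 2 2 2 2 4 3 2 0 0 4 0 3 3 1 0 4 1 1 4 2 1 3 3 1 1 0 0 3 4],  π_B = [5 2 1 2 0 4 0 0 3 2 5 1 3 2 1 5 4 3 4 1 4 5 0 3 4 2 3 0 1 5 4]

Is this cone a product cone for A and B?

|A|·|B| = 5·6 = 30;  |P| = 31
  → cardinalities differ; no bijection possible.

Answer: NOT A VALID PRODUCT — |P|=31 ≠ |A|·|B|=30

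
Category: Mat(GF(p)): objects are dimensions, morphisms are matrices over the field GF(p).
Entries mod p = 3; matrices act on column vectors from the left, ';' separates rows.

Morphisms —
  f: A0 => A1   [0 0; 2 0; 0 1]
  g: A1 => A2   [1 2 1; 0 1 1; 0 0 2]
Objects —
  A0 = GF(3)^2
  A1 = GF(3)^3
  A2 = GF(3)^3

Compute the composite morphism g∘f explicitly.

  e0=[1,0] f=>[0,2,0] g=>[1,2,0]
  e1=[0,1] f=>[0,0,1] g=>[1,1,2]
⟦path⟧: [1 1; 2 1; 0 2]

Answer: [1 1; 2 1; 0 2]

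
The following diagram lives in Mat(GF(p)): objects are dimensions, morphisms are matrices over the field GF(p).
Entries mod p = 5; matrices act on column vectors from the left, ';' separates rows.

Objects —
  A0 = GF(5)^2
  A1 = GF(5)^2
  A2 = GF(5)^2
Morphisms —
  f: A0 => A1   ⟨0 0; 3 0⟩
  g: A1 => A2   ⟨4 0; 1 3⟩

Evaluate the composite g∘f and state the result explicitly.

  e0=(1,0) f=>(0,3) g=>(0,4)
  e1=(0,1) f=>(0,0) g=>(0,0)
result: ⟨0 0; 4 0⟩

Answer: ⟨0 0; 4 0⟩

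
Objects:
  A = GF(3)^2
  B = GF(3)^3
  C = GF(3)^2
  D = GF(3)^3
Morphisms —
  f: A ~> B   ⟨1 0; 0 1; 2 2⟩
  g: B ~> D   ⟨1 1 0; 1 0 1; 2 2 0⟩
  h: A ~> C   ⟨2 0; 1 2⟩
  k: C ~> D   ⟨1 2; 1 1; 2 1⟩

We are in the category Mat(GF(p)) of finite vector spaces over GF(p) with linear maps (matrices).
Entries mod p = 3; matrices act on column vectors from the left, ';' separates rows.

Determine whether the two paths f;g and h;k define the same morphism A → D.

Answer: COMMUTES

Trace:
Along f;g (path 1):
  e0=[1,0] f~>[1,0,2] g~>[1,0,2]
  e1=[0,1] f~>[0,1,2] g~>[1,2,2]
  composite₁ = ⟨1 1; 0 2; 2 2⟩
Along h;k (path 2):
  e0=[1,0] h~>[2,1] k~>[1,0,2]
  e1=[0,1] h~>[0,2] k~>[1,2,2]
  composite₂ = ⟨1 1; 0 2; 2 2⟩
Equal? YES — commutes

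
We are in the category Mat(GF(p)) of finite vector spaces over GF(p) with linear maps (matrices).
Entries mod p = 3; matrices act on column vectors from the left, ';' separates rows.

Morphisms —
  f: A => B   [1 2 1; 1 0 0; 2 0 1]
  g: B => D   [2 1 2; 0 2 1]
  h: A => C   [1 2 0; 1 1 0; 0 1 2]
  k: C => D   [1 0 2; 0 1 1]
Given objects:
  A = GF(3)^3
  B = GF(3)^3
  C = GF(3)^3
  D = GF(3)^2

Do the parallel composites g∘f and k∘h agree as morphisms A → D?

Along f;g (path 1):
  e0=[1,0,0] f=>[1,1,2] g=>[1,1]
  e1=[0,1,0] f=>[2,0,0] g=>[1,0]
  e2=[0,0,1] f=>[1,0,1] g=>[1,1]
  composite₁ = [1 1 1; 1 0 1]
Along h;k (path 2):
  e0=[1,0,0] h=>[1,1,0] k=>[1,1]
  e1=[0,1,0] h=>[2,1,1] k=>[1,2]
  e2=[0,0,1] h=>[0,0,2] k=>[1,2]
  composite₂ = [1 1 1; 1 2 2]
Equal? distinct morphisms ✗

Answer: DOES NOT COMMUTE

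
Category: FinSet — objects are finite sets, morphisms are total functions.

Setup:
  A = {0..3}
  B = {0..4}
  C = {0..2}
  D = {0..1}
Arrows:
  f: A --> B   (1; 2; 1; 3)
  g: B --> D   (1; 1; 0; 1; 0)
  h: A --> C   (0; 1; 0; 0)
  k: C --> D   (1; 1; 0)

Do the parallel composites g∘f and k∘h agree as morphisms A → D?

Path 1 = f;g:
  0 f-->1 g-->1
  1 f-->2 g-->0
  2 f-->1 g-->1
  3 f-->3 g-->1
  ⟦path⟧₁ = (1; 0; 1; 1)
Path 2 = h;k:
  0 h-->0 k-->1
  1 h-->1 k-->1
  2 h-->0 k-->1
  3 h-->0 k-->1
  ⟦path⟧₂ = (1; 1; 1; 1)
Equal? NO — does not commute

Answer: DOES NOT COMMUTE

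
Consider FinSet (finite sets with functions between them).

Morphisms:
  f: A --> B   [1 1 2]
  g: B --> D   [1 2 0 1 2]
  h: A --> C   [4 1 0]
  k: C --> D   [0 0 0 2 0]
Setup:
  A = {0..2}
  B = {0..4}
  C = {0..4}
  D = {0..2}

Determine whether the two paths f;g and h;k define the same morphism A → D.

Answer: DOES NOT COMMUTE

Derivation:
Path 1 = f;g:
  0 f-->1 g-->2
  1 f-->1 g-->2
  2 f-->2 g-->0
  result₁ = [2 2 0]
Path 2 = h;k:
  0 h-->4 k-->0
  1 h-->1 k-->0
  2 h-->0 k-->0
  result₂ = [0 0 0]
Equal? NO — does not commute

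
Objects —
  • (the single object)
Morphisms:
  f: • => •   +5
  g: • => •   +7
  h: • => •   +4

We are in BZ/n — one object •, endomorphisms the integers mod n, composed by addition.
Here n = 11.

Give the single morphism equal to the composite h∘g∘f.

Answer: +5

Derivation:
  0 +5≡5 +7≡1 +4≡5  (mod 11)
result: +5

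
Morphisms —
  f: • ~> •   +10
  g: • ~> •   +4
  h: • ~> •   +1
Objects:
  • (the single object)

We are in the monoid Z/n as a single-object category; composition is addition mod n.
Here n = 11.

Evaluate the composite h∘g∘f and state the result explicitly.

  0 +10≡10 +4≡3 +1≡4  (mod 11)
composite: +4

Answer: +4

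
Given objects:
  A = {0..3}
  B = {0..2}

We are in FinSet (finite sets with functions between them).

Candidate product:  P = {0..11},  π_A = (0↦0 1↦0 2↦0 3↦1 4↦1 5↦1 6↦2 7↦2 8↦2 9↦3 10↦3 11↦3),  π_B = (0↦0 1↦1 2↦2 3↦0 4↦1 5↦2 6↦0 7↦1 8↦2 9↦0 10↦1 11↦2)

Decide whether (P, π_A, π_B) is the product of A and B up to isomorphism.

Answer: VALID PRODUCT

Derivation:
|A|·|B| = 4·3 = 12;  |P| = 12
Check the pairing map k ↦ (π_A(k), π_B(k)):
  0 ↦ (0,0)
  1 ↦ (0,1)
  2 ↦ (0,2)
  3 ↦ (1,0)
  4 ↦ (1,1)
  5 ↦ (1,2)
  6 ↦ (2,0)
  7 ↦ (2,1)
  8 ↦ (2,2)
  9 ↦ (3,0)
  10 ↦ (3,1)
  11 ↦ (3,2)
distinct pairs in image: 12 / 12 needed
  → bijection onto A×B; projections well-typed.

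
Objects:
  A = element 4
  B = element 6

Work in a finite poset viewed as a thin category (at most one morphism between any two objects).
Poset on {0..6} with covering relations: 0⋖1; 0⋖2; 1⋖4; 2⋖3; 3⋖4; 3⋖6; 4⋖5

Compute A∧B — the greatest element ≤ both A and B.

Answer: A∧B = 3

Trace:
Lower bounds of A=4 and B=6: {0,2,3}
  0 ≤ 3
  2 ≤ 3
  3 ≤ 3
glb = 3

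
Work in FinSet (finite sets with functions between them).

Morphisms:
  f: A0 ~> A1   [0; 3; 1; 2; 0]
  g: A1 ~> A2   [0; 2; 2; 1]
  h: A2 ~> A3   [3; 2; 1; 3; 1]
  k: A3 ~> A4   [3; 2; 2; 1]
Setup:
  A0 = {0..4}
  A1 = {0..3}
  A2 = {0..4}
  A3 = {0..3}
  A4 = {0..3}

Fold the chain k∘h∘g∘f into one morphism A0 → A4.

Answer: [1; 2; 2; 2; 1]

Work:
  0 f~>0 g~>0 h~>3 k~>1
  1 f~>3 g~>1 h~>2 k~>2
  2 f~>1 g~>2 h~>1 k~>2
  3 f~>2 g~>2 h~>1 k~>2
  4 f~>0 g~>0 h~>3 k~>1
⟦path⟧: [1; 2; 2; 2; 1]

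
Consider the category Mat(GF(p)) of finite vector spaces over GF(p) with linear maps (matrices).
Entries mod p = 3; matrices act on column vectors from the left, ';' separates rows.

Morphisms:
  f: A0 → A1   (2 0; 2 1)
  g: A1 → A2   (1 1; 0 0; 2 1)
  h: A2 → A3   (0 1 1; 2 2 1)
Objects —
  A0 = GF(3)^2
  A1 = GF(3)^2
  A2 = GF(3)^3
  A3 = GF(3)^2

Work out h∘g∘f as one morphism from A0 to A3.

Answer: (0 1; 2 0)

Trace:
  e0=[1,0] f→[2,2] g→[1,0,0] h→[0,2]
  e1=[0,1] f→[0,1] g→[1,0,1] h→[1,0]
⟦path⟧: (0 1; 2 0)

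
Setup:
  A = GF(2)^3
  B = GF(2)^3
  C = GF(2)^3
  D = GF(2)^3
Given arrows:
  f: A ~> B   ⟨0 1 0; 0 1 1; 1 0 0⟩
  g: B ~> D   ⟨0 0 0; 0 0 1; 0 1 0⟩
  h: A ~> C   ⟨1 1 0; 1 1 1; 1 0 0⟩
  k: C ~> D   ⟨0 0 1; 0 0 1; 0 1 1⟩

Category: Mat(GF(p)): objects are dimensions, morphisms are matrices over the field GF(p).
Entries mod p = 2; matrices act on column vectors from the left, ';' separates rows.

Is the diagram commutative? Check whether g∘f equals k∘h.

Answer: DOES NOT COMMUTE

Derivation:
Along f;g (path 1):
  e0=⟨1,0,0⟩ f~>⟨0,0,1⟩ g~>⟨0,1,0⟩
  e1=⟨0,1,0⟩ f~>⟨1,1,0⟩ g~>⟨0,0,1⟩
  e2=⟨0,0,1⟩ f~>⟨0,1,0⟩ g~>⟨0,0,1⟩
  composite₁ = ⟨0 0 0; 1 0 0; 0 1 1⟩
Along h;k (path 2):
  e0=⟨1,0,0⟩ h~>⟨1,1,1⟩ k~>⟨1,1,0⟩
  e1=⟨0,1,0⟩ h~>⟨1,1,0⟩ k~>⟨0,0,1⟩
  e2=⟨0,0,1⟩ h~>⟨0,1,0⟩ k~>⟨0,0,1⟩
  composite₂ = ⟨1 0 0; 1 0 0; 0 1 1⟩
Equal? differ; not commutative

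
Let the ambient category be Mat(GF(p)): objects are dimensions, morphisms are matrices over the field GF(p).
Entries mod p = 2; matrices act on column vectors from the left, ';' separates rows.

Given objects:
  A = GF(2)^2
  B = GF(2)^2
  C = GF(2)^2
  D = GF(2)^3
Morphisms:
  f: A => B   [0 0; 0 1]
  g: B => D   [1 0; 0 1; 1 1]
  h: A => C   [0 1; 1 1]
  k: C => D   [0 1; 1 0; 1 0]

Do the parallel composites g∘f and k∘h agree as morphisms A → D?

Path 1 = f;g:
  e0=⟨1,0⟩ f=>⟨0,0⟩ g=>⟨0,0,0⟩
  e1=⟨0,1⟩ f=>⟨0,1⟩ g=>⟨0,1,1⟩
  composite₁ = [0 0; 0 1; 0 1]
Path 2 = h;k:
  e0=⟨1,0⟩ h=>⟨0,1⟩ k=>⟨1,0,0⟩
  e1=⟨0,1⟩ h=>⟨1,1⟩ k=>⟨1,1,1⟩
  composite₂ = [1 1; 0 1; 0 1]
Equal? differ; not commutative

Answer: DOES NOT COMMUTE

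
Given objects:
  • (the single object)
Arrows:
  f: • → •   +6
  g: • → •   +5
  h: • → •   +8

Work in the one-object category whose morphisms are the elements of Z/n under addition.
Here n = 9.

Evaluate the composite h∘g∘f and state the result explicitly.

Answer: +1

Derivation:
  0 +6≡6 +5≡2 +8≡1  (mod 9)
⟦path⟧: +1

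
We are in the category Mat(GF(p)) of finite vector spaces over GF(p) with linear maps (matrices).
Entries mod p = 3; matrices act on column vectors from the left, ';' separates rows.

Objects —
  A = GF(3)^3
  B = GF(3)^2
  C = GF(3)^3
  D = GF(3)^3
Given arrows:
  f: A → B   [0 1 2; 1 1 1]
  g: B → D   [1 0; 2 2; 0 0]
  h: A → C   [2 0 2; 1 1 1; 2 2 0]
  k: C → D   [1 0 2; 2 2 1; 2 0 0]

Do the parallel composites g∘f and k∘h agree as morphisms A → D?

Path 1 = f;g:
  e0=(1,0,0) f→(0,1) g→(0,2,0)
  e1=(0,1,0) f→(1,1) g→(1,1,0)
  e2=(0,0,1) f→(2,1) g→(2,0,0)
  result₁ = [0 1 2; 2 1 0; 0 0 0]
Path 2 = h;k:
  e0=(1,0,0) h→(2,1,2) k→(0,2,1)
  e1=(0,1,0) h→(0,1,2) k→(1,1,0)
  e2=(0,0,1) h→(2,1,0) k→(2,0,1)
  result₂ = [0 1 2; 2 1 0; 1 0 1]
Equal? distinct morphisms ✗

Answer: DOES NOT COMMUTE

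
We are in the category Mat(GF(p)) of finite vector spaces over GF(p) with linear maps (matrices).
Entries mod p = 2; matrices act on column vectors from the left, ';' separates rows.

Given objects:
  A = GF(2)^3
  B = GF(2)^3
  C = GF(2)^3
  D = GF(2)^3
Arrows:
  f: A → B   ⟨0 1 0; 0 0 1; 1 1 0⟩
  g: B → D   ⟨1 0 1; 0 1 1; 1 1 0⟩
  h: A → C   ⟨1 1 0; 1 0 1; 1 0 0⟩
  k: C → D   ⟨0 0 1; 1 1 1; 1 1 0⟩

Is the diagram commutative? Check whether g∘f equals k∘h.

1) trace f;g:
  e0=⟨1,0,0⟩ f→⟨0,0,1⟩ g→⟨1,1,0⟩
  e1=⟨0,1,0⟩ f→⟨1,0,1⟩ g→⟨0,1,1⟩
  e2=⟨0,0,1⟩ f→⟨0,1,0⟩ g→⟨0,1,1⟩
  result₁ = ⟨1 0 0; 1 1 1; 0 1 1⟩
2) trace h;k:
  e0=⟨1,0,0⟩ h→⟨1,1,1⟩ k→⟨1,1,0⟩
  e1=⟨0,1,0⟩ h→⟨1,0,0⟩ k→⟨0,1,1⟩
  e2=⟨0,0,1⟩ h→⟨0,1,0⟩ k→⟨0,1,1⟩
  result₂ = ⟨1 0 0; 1 1 1; 0 1 1⟩
Equal? equal; square commutes

Answer: COMMUTES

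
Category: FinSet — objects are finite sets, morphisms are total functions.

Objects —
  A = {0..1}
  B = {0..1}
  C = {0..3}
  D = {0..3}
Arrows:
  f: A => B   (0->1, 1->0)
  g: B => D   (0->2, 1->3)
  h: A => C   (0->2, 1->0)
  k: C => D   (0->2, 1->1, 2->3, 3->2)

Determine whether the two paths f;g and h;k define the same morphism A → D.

Answer: COMMUTES

Trace:
Path 1 = f;g:
  0 f=>1 g=>3
  1 f=>0 g=>2
  composite₁ = (0->3, 1->2)
Path 2 = h;k:
  0 h=>2 k=>3
  1 h=>0 k=>2
  composite₂ = (0->3, 1->2)
Equal? YES — commutes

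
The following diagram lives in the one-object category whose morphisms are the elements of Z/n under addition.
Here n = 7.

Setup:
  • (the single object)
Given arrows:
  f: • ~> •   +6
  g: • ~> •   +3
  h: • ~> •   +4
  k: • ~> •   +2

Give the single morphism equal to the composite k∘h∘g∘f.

Answer: +1

Work:
  0 +6≡6 +3≡2 +4≡6 +2≡1  (mod 7)
composite: +1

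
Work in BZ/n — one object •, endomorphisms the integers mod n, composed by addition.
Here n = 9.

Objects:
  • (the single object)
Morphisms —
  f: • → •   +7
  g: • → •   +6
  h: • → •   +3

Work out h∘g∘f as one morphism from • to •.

  0 +7≡7 +6≡4 +3≡7  (mod 9)
result: +7

Answer: +7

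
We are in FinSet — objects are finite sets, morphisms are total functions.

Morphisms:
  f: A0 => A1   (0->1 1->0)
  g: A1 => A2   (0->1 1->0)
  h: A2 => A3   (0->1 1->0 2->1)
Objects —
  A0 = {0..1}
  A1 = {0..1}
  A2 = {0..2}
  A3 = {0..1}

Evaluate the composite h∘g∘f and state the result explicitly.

Answer: (0->1 1->0)

Trace:
  0 f=>1 g=>0 h=>1
  1 f=>0 g=>1 h=>0
result: (0->1 1->0)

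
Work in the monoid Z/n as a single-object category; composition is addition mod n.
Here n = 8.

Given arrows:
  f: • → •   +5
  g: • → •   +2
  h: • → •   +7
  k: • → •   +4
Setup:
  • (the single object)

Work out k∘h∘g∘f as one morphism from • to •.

  0 +5≡5 +2≡7 +7≡6 +4≡2  (mod 8)
⟦path⟧: +2

Answer: +2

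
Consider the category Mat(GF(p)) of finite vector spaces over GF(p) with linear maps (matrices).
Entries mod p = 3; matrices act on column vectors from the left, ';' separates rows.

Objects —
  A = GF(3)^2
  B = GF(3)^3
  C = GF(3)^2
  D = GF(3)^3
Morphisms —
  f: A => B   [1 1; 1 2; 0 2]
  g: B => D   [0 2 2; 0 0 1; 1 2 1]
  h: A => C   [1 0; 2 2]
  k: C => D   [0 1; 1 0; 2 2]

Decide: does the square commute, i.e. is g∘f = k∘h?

Answer: DOES NOT COMMUTE

Trace:
Path 1 = f;g:
  e0=[1,0] f=>[1,1,0] g=>[2,0,0]
  e1=[0,1] f=>[1,2,2] g=>[2,2,1]
  ⟦path⟧₁ = [2 2; 0 2; 0 1]
Path 2 = h;k:
  e0=[1,0] h=>[1,2] k=>[2,1,0]
  e1=[0,1] h=>[0,2] k=>[2,0,1]
  ⟦path⟧₂ = [2 2; 1 0; 0 1]
Equal? differ; not commutative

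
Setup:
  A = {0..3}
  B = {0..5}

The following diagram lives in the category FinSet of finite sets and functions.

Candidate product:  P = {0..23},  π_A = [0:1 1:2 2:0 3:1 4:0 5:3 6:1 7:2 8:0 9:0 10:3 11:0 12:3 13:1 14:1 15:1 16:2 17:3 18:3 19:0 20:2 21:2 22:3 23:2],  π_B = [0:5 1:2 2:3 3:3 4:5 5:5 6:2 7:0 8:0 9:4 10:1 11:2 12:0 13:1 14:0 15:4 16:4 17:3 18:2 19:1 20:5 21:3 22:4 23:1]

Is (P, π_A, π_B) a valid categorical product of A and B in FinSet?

|A|·|B| = 4·6 = 24;  |P| = 24
Check the pairing map k ↦ (π_A(k), π_B(k)):
  0 : (1,5)
  1 : (2,2)
  2 : (0,3)
  3 : (1,3)
  4 : (0,5)
  5 : (3,5)
  6 : (1,2)
  7 : (2,0)
  8 : (0,0)
  9 : (0,4)
  10 : (3,1)
  11 : (0,2)
  12 : (3,0)
  13 : (1,1)
  14 : (1,0)
  15 : (1,4)
  16 : (2,4)
  17 : (3,3)
  18 : (3,2)
  19 : (0,1)
  20 : (2,5)
  21 : (2,3)
  22 : (3,4)
  23 : (2,1)
distinct pairs in image: 24 / 24 needed
  → bijection onto A×B; projections well-typed.

Answer: VALID PRODUCT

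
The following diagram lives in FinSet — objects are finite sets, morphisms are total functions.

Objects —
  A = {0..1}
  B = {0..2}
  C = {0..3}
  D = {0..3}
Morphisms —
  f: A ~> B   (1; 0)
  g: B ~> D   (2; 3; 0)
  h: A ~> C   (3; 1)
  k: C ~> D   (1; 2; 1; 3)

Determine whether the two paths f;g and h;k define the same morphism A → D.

Answer: COMMUTES

Work:
Path 1 = f;g:
  0 f~>1 g~>3
  1 f~>0 g~>2
  composite₁ = (3; 2)
Path 2 = h;k:
  0 h~>3 k~>3
  1 h~>1 k~>2
  composite₂ = (3; 2)
Equal? same morphism ✓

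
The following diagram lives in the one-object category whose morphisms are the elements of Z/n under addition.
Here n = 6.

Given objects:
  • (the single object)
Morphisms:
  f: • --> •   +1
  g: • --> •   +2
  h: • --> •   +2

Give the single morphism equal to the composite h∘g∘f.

Answer: +5

Work:
  0 +1≡1 +2≡3 +2≡5  (mod 6)
composite: +5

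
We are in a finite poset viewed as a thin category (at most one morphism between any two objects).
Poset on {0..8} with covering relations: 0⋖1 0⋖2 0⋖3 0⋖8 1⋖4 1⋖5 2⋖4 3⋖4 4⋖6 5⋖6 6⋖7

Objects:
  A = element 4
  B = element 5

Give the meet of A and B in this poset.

Answer: A∧B = 1

Work:
Common predecessors of 4,5: {0,1}
  0 <= 1
  1 <= 1
glb = 1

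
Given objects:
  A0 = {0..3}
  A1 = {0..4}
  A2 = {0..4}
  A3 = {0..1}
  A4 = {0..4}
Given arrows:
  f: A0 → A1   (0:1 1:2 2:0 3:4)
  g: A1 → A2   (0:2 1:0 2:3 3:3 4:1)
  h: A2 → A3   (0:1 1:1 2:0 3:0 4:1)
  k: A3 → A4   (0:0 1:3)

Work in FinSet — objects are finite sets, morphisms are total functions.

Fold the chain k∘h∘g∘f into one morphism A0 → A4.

Answer: (0:3 1:0 2:0 3:3)

Work:
  0 f→1 g→0 h→1 k→3
  1 f→2 g→3 h→0 k→0
  2 f→0 g→2 h→0 k→0
  3 f→4 g→1 h→1 k→3
⟦path⟧: (0:3 1:0 2:0 3:3)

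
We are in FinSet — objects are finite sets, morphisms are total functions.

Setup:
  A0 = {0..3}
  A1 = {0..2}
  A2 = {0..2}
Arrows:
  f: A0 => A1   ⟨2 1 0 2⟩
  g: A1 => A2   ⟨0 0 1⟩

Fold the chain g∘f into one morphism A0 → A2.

  0 f=>2 g=>1
  1 f=>1 g=>0
  2 f=>0 g=>0
  3 f=>2 g=>1
result: ⟨1 0 0 1⟩

Answer: ⟨1 0 0 1⟩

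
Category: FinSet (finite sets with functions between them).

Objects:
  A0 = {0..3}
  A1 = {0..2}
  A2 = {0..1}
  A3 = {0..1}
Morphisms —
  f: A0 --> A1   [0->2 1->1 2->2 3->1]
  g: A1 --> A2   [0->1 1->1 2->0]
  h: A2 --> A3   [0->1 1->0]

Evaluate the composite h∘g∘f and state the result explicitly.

Answer: [0->1 1->0 2->1 3->0]

Work:
  0 f-->2 g-->0 h-->1
  1 f-->1 g-->1 h-->0
  2 f-->2 g-->0 h-->1
  3 f-->1 g-->1 h-->0
composite: [0->1 1->0 2->1 3->0]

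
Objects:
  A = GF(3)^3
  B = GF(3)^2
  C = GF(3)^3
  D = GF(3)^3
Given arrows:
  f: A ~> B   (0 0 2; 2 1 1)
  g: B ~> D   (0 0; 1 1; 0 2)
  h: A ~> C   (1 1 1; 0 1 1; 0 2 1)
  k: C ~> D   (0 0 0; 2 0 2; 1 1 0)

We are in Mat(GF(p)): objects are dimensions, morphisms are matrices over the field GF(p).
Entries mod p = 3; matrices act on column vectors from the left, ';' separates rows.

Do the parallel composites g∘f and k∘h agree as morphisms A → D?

Answer: DOES NOT COMMUTE

Trace:
1) trace f;g:
  e0=[1,0,0] f~>[0,2] g~>[0,2,1]
  e1=[0,1,0] f~>[0,1] g~>[0,1,2]
  e2=[0,0,1] f~>[2,1] g~>[0,0,2]
  composite₁ = (0 0 0; 2 1 0; 1 2 2)
2) trace h;k:
  e0=[1,0,0] h~>[1,0,0] k~>[0,2,1]
  e1=[0,1,0] h~>[1,1,2] k~>[0,0,2]
  e2=[0,0,1] h~>[1,1,1] k~>[0,1,2]
  composite₂ = (0 0 0; 2 0 1; 1 2 2)
Equal? NO — does not commute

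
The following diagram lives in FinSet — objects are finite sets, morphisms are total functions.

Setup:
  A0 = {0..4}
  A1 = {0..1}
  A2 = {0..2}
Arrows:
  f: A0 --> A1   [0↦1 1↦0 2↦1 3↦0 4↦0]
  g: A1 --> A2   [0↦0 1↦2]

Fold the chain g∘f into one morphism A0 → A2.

  0 f-->1 g-->2
  1 f-->0 g-->0
  2 f-->1 g-->2
  3 f-->0 g-->0
  4 f-->0 g-->0
⟦path⟧: [0↦2 1↦0 2↦2 3↦0 4↦0]

Answer: [0↦2 1↦0 2↦2 3↦0 4↦0]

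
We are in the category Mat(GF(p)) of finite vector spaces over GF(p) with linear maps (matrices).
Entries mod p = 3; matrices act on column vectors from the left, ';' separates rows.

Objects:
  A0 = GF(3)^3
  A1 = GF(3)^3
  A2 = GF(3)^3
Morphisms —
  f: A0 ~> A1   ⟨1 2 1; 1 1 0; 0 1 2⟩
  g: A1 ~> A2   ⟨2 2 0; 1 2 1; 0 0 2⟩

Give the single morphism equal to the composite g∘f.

Answer: ⟨1 0 2; 0 2 0; 0 2 1⟩

Trace:
  e0=(1,0,0) f~>(1,1,0) g~>(1,0,0)
  e1=(0,1,0) f~>(2,1,1) g~>(0,2,2)
  e2=(0,0,1) f~>(1,0,2) g~>(2,0,1)
result: ⟨1 0 2; 0 2 0; 0 2 1⟩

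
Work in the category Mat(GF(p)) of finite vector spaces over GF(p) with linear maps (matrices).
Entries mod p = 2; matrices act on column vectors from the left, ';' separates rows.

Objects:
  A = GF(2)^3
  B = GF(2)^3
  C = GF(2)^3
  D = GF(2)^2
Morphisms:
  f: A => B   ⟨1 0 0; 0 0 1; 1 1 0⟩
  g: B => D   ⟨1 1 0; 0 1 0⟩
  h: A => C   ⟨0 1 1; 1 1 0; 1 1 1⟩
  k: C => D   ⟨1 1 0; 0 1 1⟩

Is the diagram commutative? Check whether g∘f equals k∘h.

1) trace f;g:
  e0=⟨1,0,0⟩ f=>⟨1,0,1⟩ g=>⟨1,0⟩
  e1=⟨0,1,0⟩ f=>⟨0,0,1⟩ g=>⟨0,0⟩
  e2=⟨0,0,1⟩ f=>⟨0,1,0⟩ g=>⟨1,1⟩
  ⟦path⟧₁ = ⟨1 0 1; 0 0 1⟩
2) trace h;k:
  e0=⟨1,0,0⟩ h=>⟨0,1,1⟩ k=>⟨1,0⟩
  e1=⟨0,1,0⟩ h=>⟨1,1,1⟩ k=>⟨0,0⟩
  e2=⟨0,0,1⟩ h=>⟨1,0,1⟩ k=>⟨1,1⟩
  ⟦path⟧₂ = ⟨1 0 1; 0 0 1⟩
Equal? same morphism ✓

Answer: COMMUTES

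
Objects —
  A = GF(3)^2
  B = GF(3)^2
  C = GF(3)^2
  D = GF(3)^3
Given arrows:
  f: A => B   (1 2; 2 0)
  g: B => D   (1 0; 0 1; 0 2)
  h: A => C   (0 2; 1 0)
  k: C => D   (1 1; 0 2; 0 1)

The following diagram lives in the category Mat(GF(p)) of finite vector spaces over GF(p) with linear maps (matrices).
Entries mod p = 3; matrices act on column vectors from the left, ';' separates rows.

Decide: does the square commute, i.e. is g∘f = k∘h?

Answer: COMMUTES

Derivation:
1) trace f;g:
  e0=(1,0) f=>(1,2) g=>(1,2,1)
  e1=(0,1) f=>(2,0) g=>(2,0,0)
  result₁ = (1 2; 2 0; 1 0)
2) trace h;k:
  e0=(1,0) h=>(0,1) k=>(1,2,1)
  e1=(0,1) h=>(2,0) k=>(2,0,0)
  result₂ = (1 2; 2 0; 1 0)
Equal? YES — commutes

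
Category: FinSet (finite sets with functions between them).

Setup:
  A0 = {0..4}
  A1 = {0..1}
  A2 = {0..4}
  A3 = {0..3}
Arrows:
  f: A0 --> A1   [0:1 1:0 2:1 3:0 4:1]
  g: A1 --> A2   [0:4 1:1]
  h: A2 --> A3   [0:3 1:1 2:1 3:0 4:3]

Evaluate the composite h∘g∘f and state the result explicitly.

Answer: [0:1 1:3 2:1 3:3 4:1]

Work:
  0 f-->1 g-->1 h-->1
  1 f-->0 g-->4 h-->3
  2 f-->1 g-->1 h-->1
  3 f-->0 g-->4 h-->3
  4 f-->1 g-->1 h-->1
composite: [0:1 1:3 2:1 3:3 4:1]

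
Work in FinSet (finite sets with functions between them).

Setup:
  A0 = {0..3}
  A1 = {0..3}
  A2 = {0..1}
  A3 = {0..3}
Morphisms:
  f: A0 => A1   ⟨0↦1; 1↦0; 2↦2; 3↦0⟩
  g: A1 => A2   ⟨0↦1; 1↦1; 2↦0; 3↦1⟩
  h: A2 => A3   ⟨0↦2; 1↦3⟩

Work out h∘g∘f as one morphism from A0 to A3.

Answer: ⟨0↦3; 1↦3; 2↦2; 3↦3⟩

Derivation:
  0 f=>1 g=>1 h=>3
  1 f=>0 g=>1 h=>3
  2 f=>2 g=>0 h=>2
  3 f=>0 g=>1 h=>3
result: ⟨0↦3; 1↦3; 2↦2; 3↦3⟩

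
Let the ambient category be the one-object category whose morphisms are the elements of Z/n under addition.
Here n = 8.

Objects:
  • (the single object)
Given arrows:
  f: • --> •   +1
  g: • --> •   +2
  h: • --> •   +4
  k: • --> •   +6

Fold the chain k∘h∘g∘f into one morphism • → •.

Answer: +5

Work:
  0 +1≡1 +2≡3 +4≡7 +6≡5  (mod 8)
composite: +5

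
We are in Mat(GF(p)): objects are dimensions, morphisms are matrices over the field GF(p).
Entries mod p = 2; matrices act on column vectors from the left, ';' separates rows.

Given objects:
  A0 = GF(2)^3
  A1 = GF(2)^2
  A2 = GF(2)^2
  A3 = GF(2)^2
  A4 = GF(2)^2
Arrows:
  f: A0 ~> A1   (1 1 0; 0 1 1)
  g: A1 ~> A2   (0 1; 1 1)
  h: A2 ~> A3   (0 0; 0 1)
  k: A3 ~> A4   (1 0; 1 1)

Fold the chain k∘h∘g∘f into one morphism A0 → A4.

Answer: (0 0 0; 1 0 1)

Trace:
  e0=⟨1,0,0⟩ f~>⟨1,0⟩ g~>⟨0,1⟩ h~>⟨0,1⟩ k~>⟨0,1⟩
  e1=⟨0,1,0⟩ f~>⟨1,1⟩ g~>⟨1,0⟩ h~>⟨0,0⟩ k~>⟨0,0⟩
  e2=⟨0,0,1⟩ f~>⟨0,1⟩ g~>⟨1,1⟩ h~>⟨0,1⟩ k~>⟨0,1⟩
result: (0 0 0; 1 0 1)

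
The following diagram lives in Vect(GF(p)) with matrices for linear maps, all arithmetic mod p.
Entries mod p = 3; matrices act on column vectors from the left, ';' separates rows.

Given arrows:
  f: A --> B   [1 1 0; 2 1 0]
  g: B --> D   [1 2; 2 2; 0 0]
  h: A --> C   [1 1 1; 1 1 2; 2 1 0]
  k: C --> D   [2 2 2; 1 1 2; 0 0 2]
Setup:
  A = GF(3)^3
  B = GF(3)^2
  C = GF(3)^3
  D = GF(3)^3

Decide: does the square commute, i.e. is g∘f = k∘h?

1) trace f;g:
  e0=⟨1,0,0⟩ f-->⟨1,2⟩ g-->⟨2,0,0⟩
  e1=⟨0,1,0⟩ f-->⟨1,1⟩ g-->⟨0,1,0⟩
  e2=⟨0,0,1⟩ f-->⟨0,0⟩ g-->⟨0,0,0⟩
  ⟦path⟧₁ = [2 0 0; 0 1 0; 0 0 0]
2) trace h;k:
  e0=⟨1,0,0⟩ h-->⟨1,1,2⟩ k-->⟨2,0,1⟩
  e1=⟨0,1,0⟩ h-->⟨1,1,1⟩ k-->⟨0,1,2⟩
  e2=⟨0,0,1⟩ h-->⟨1,2,0⟩ k-->⟨0,0,0⟩
  ⟦path⟧₂ = [2 0 0; 0 1 0; 1 2 0]
Equal? distinct morphisms ✗

Answer: DOES NOT COMMUTE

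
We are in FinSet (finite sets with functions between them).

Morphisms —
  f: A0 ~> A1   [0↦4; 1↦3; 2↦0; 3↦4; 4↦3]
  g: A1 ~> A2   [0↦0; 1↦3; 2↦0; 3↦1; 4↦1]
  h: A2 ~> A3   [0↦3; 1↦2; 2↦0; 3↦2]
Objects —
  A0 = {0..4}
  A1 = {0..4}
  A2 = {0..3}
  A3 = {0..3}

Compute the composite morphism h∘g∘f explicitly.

Answer: [0↦2; 1↦2; 2↦3; 3↦2; 4↦2]

Trace:
  0 f~>4 g~>1 h~>2
  1 f~>3 g~>1 h~>2
  2 f~>0 g~>0 h~>3
  3 f~>4 g~>1 h~>2
  4 f~>3 g~>1 h~>2
result: [0↦2; 1↦2; 2↦3; 3↦2; 4↦2]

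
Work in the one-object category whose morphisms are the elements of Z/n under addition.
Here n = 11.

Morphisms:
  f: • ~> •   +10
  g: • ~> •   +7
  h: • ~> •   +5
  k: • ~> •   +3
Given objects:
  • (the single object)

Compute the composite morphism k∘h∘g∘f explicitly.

Answer: +3

Work:
  0 +10≡10 +7≡6 +5≡0 +3≡3  (mod 11)
result: +3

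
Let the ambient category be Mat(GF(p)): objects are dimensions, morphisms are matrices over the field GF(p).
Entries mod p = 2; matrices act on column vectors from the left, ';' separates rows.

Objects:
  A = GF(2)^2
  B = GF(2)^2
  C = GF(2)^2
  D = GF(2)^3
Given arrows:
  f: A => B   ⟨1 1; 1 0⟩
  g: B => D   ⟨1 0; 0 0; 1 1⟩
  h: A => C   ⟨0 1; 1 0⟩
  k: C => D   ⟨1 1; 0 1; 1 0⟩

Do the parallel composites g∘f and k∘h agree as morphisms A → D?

Answer: DOES NOT COMMUTE

Derivation:
Along f;g (path 1):
  e0=(1,0) f=>(1,1) g=>(1,0,0)
  e1=(0,1) f=>(1,0) g=>(1,0,1)
  result₁ = ⟨1 1; 0 0; 0 1⟩
Along h;k (path 2):
  e0=(1,0) h=>(0,1) k=>(1,1,0)
  e1=(0,1) h=>(1,0) k=>(1,0,1)
  result₂ = ⟨1 1; 1 0; 0 1⟩
Equal? differ; not commutative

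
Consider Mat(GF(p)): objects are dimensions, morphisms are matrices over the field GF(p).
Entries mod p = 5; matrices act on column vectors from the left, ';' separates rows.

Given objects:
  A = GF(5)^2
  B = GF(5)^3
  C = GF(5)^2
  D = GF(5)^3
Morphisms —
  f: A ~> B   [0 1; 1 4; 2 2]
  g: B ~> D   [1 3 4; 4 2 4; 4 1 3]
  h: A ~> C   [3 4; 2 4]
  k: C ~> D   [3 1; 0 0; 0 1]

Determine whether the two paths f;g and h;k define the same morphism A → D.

1) trace f;g:
  e0=⟨1,0⟩ f~>⟨0,1,2⟩ g~>⟨1,0,2⟩
  e1=⟨0,1⟩ f~>⟨1,4,2⟩ g~>⟨1,0,4⟩
  composite₁ = [1 1; 0 0; 2 4]
2) trace h;k:
  e0=⟨1,0⟩ h~>⟨3,2⟩ k~>⟨1,0,2⟩
  e1=⟨0,1⟩ h~>⟨4,4⟩ k~>⟨1,0,4⟩
  composite₂ = [1 1; 0 0; 2 4]
Equal? same morphism ✓

Answer: COMMUTES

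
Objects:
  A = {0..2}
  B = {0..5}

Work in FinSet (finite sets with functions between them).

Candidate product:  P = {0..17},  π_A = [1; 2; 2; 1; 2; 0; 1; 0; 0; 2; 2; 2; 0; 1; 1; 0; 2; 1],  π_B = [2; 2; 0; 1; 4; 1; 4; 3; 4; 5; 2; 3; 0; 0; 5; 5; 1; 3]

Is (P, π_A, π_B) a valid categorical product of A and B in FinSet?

Answer: NOT A VALID PRODUCT — duplicate pair at indices 1,10

Work:
|A|·|B| = 3·6 = 18;  |P| = 18
Check the pairing map k ↦ (π_A(k), π_B(k)):
  0 : (1,2)
  1 : (2,2)
  2 : (2,0)
  3 : (1,1)
  4 : (2,4)
  5 : (0,1)
  6 : (1,4)
  7 : (0,3)
  8 : (0,4)
  9 : (2,5)
  10 : (2,2)  ✗ repeats pair of k=1
  11 : (2,3)
  12 : (0,0)
  13 : (1,0)
  14 : (1,5)
  15 : (0,5)
  16 : (2,1)
  17 : (1,3)
distinct pairs in image: 17 / 18 needed
  → (2,2) hit at k=1 and k=10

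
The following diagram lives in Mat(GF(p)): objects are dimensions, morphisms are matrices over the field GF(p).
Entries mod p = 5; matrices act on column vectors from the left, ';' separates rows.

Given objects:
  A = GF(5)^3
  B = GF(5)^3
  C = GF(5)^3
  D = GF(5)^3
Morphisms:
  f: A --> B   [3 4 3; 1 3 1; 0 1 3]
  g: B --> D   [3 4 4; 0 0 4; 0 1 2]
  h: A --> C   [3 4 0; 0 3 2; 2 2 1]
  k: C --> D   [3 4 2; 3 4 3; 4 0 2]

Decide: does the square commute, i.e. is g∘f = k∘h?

Along f;g (path 1):
  e0=[1,0,0] f-->[3,1,0] g-->[3,0,1]
  e1=[0,1,0] f-->[4,3,1] g-->[3,4,0]
  e2=[0,0,1] f-->[3,1,3] g-->[0,2,2]
  ⟦path⟧₁ = [3 3 0; 0 4 2; 1 0 2]
Along h;k (path 2):
  e0=[1,0,0] h-->[3,0,2] k-->[3,0,1]
  e1=[0,1,0] h-->[4,3,2] k-->[3,0,0]
  e2=[0,0,1] h-->[0,2,1] k-->[0,1,2]
  ⟦path⟧₂ = [3 3 0; 0 0 1; 1 0 2]
Equal? distinct morphisms ✗

Answer: DOES NOT COMMUTE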